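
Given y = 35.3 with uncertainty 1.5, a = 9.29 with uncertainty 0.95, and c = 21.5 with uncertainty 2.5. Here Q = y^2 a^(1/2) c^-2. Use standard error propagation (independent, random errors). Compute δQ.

2.08

Relative error in a monomial: (δQ/Q)² = Σ (nᵢ · δxᵢ/xᵢ)².
  (2·δy/y)² = (2×0.0425)² = 0.00722;  (½·δa/a)² = (0.5×0.102)² = 0.00261;  (-2·δc/c)² = (-2×0.116)² = 0.0541
δQ/Q = √(0.0639) = 0.253
Q = 8.22, so δQ = 0.253 × 8.22 = 2.08.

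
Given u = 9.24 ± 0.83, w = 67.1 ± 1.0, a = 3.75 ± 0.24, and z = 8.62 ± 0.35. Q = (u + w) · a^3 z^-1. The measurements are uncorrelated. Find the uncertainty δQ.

92.0

Let h = u + w = 76.3. δh = √(δu² + δw²) = √(0.689 + 1.00) = 1.30, so δh/h = 0.0170.
Q is then a monomial in h, a, z:
δQ/Q = √((δh/h)² + (3·δa/a)² + (-1·δz/z)²) = √(0.000290 + 0.0369 + 0.00165) = 0.197
Q = 467, so δQ = 0.197 × 467 = 92.0.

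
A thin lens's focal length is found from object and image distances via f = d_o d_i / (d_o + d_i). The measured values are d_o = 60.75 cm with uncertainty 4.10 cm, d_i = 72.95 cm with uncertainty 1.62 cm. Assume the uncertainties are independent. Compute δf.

1.27 cm

∂f/∂d_o = (d_i/(d_o+d_i))² = 0.298;  ∂f/∂d_i = (d_o/(d_o+d_i))² = 0.206
δf = √((∂f/∂d_o · δd_o)² + (∂f/∂d_i · δd_i)²) = √(1.49 + 0.112) = 1.27 cm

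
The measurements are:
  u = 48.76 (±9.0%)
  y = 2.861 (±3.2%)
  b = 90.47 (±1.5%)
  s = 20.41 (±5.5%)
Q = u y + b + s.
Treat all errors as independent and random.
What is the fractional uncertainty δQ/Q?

Let p = u·y = 139.5. δp/p = √((1·δu/u)² + (1·δy/y)²) = √(0.00810 + 0.00102) = 0.0955, so δp = 13.3.
Q = p + b + s: δQ = √(δp² + δb² + δs²) = √(178 + 1.84 + 1.26) = 13.4
Q = 250.4, so δQ/Q = 13.4/250.4 = 0.0537.

0.0537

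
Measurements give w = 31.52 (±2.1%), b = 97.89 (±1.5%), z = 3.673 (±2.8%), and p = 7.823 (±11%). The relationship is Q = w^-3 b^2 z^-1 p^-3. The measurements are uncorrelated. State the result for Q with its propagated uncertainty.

(1.740 ± 0.589) × 10^-4

Relative error in a monomial: (δQ/Q)² = Σ (nᵢ · δxᵢ/xᵢ)².
  (-3·δw/w)² = (-3×0.0210)² = 0.00397;  (2·δb/b)² = (2×0.0150)² = 0.000900;  (-1·δz/z)² = (-1×0.0280)² = 0.000784;  (-3·δp/p)² = (-3×0.110)² = 0.109
δQ/Q = √(0.115) = 0.338
Q = 0.0001740, so δQ = 0.338 × 0.0001740 = 5.89e-05.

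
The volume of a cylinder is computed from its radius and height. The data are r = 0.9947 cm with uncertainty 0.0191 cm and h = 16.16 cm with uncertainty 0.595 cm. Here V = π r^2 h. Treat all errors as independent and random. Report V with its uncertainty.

Products/powers → add relative errors in quadrature, weighted by exponent:
  (2·δr/r)² = (2×0.0192)² = 0.00147;  (1·δh/h)² = (1×0.0368)² = 0.00136
δV/V = √(0.00283) = 0.0532
V = 50.23 cm^3, so δV = 0.0532 × 50.23 = 2.67 cm^3.

50.23 ± 2.67 cm^3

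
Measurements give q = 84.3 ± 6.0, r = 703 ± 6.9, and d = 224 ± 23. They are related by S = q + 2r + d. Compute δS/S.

S is a linear combination, so absolute uncertainties add in quadrature:
  (δq)² = 36.0;  (2·δr)² = 190;  (δd)² = 529
δS = √(755) = 27.5
S = 1710, so δS/S = 27.5/1710 = 0.0160.

0.0160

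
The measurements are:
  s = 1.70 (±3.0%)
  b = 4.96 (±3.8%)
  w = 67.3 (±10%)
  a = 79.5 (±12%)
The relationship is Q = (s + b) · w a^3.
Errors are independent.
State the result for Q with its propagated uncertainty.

(2.25 ± 0.844) × 10^8

Let u = s + b = 6.66. δu = √(δs² + δb²) = √(0.00260 + 0.0355) = 0.195, so δu/u = 0.0293.
Q is then a monomial in u, w, a:
δQ/Q = √((δu/u)² + (1·δw/w)² + (3·δa/a)²) = √(0.000860 + 0.0100 + 0.130) = 0.375
Q = 2.25e+08, so δQ = 0.375 × 2.25e+08 = 8.44e+07.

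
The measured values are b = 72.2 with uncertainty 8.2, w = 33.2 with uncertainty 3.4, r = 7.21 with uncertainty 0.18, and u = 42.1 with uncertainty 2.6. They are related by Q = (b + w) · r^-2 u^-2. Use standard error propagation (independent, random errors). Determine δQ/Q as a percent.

Let h = b + w = 105. δh = √(δb² + δw²) = √(67.2 + 11.6) = 8.88, so δh/h = 0.0842.
Q is then a monomial in h, r, u:
δQ/Q = √((δh/h)² + (-2·δr/r)² + (-2·δu/u)²) = √(0.00709 + 0.00249 + 0.0153) = 0.158

15.8%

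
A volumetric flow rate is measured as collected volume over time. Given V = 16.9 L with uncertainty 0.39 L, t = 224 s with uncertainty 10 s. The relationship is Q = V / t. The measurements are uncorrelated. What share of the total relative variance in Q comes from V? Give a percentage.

(δQ/Q)² = (1·δV/V)² + (-1·δt/t)²
  V term: (1×0.0231)² = 0.000533
  t term: (-1×0.0446)² = 0.00199
Total = 0.00253. Share from V = 0.000533/0.00253 = 0.211.

21.1%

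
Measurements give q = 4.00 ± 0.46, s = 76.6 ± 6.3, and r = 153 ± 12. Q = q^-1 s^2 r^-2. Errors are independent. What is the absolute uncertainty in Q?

Q is a product of powers, so relative uncertainties combine in quadrature:
  (-1·δq/q)² = (-1×0.115)² = 0.0132;  (2·δs/s)² = (2×0.0822)² = 0.0271;  (-2·δr/r)² = (-2×0.0784)² = 0.0246
δQ/Q = √(0.0649) = 0.255
Q = 0.0627, so δQ = 0.255 × 0.0627 = 0.0160.

0.0160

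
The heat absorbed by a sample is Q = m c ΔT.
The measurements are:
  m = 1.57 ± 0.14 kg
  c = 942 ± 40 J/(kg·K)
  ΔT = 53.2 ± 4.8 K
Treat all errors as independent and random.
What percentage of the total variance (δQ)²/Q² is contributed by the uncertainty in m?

(δQ/Q)² = (1·δm/m)² + (1·δc/c)² + (1·δΔT/ΔT)²
  m term: (1×0.0892)² = 0.00795
  c term: (1×0.0425)² = 0.00180
  ΔT term: (1×0.0902)² = 0.00814
Total = 0.0179. Share from m = 0.00795/0.0179 = 0.444.

44.4%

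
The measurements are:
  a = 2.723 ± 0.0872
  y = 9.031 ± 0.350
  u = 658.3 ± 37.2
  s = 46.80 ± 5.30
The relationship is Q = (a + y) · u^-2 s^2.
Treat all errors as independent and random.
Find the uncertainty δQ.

Let w = a + y = 11.75. δw = √(δa² + δy²) = √(0.00760 + 0.122) = 0.361, so δw/w = 0.0307.
Q is then a monomial in w, u, s:
δQ/Q = √((δw/w)² + (-2·δu/u)² + (2·δs/s)²) = √(0.000942 + 0.0128 + 0.0513) = 0.255
Q = 0.05941, so δQ = 0.255 × 0.05941 = 0.0151.

0.0151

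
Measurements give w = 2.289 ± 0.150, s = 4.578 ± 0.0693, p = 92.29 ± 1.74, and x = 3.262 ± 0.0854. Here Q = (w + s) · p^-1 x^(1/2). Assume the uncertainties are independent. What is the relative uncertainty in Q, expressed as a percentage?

3.33%

Let u = w + s = 6.867. δu = √(δw² + δs²) = √(0.0225 + 0.00480) = 0.165, so δu/u = 0.0241.
Q is then a monomial in u, p, x:
δQ/Q = √((δu/u)² + (-1·δp/p)² + (½·δx/x)²) = √(0.000579 + 0.000355 + 0.000171) = 0.0333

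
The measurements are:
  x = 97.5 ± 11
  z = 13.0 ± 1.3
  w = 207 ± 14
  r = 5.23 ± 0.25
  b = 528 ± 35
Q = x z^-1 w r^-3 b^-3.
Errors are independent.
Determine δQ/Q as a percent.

Products/powers → add relative errors in quadrature, weighted by exponent:
  (1·δx/x)² = (1×0.113)² = 0.0127;  (-1·δz/z)² = (-1×0.100)² = 0.0100;  (1·δw/w)² = (1×0.0676)² = 0.00457;  (-3·δr/r)² = (-3×0.0478)² = 0.0206;  (-3·δb/b)² = (-3×0.0663)² = 0.0395
δQ/Q = √(0.0874) = 0.296

29.6%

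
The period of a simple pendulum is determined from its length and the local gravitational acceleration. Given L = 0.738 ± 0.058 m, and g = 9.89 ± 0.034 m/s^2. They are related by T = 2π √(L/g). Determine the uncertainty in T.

T is a product of powers, so relative uncertainties combine in quadrature:
  (½·δL/L)² = (0.5×0.0786)² = 0.00154;  (−½·δg/g)² = (-0.5×0.00344)² = 2.95e-06
δT/T = √(0.00155) = 0.0393
T = 1.72 s, so δT = 0.0393 × 1.72 = 0.0675 s.

0.0675 s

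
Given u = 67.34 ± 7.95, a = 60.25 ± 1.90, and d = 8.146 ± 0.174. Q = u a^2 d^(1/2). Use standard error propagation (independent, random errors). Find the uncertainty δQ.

For a monomial Q ∝ u, a^2, d^(1/2), fractional errors add in quadrature:
  (1·δu/u)² = (1×0.118)² = 0.0139;  (2·δa/a)² = (2×0.0315)² = 0.00398;  (½·δd/d)² = (0.5×0.0214)² = 0.000114
δQ/Q = √(0.0180) = 0.134
Q = 697700, so δQ = 0.134 × 697700 = 93700.

93700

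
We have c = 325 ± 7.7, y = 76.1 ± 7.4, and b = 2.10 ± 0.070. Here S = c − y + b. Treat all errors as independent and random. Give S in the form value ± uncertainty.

251 ± 10.7

Sums and differences: (δS)² = Σ (cᵢ δxᵢ)².
  (δc)² = 59.3;  (δy)² = 54.8;  (δb)² = 0.00490
δS = √(114) = 10.7
S = 251.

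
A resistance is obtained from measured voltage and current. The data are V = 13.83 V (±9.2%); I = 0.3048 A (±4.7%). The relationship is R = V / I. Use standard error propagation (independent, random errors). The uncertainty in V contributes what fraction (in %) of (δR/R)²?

(δR/R)² = (1·δV/V)² + (-1·δI/I)²
  V term: (1×0.0920)² = 0.00846
  I term: (-1×0.0470)² = 0.00221
Total = 0.0107. Share from V = 0.00846/0.0107 = 0.793.

79.3%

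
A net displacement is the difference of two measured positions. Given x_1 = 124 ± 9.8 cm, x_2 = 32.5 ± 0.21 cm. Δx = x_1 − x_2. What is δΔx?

9.80 cm

Δx is a linear combination, so absolute uncertainties add in quadrature:
  (δx_1)² = 96.0;  (δx_2)² = 0.0441
δΔx = √(96.1) = 9.80 cm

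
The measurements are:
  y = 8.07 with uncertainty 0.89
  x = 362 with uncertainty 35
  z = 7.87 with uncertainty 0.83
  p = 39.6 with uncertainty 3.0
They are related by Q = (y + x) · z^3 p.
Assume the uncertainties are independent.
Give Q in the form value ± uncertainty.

(7.14 ± 2.42) × 10^6

Let u = y + x = 370. δu = √(δy² + δx²) = √(0.792 + 1220) = 35.0, so δu/u = 0.0946.
Q is then a monomial in u, z, p:
δQ/Q = √((δu/u)² + (3·δz/z)² + (1·δp/p)²) = √(0.00895 + 0.100 + 0.00574) = 0.339
Q = 7.14e+06, so δQ = 0.339 × 7.14e+06 = 2.42e+06.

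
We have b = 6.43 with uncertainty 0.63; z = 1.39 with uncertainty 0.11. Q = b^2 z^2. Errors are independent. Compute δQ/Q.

Each factor contributes (exponent × relative error)² to (δQ/Q)²:
  (2·δb/b)² = (2×0.0980)² = 0.0384;  (2·δz/z)² = (2×0.0791)² = 0.0251
δQ/Q = √(0.0634) = 0.252

0.252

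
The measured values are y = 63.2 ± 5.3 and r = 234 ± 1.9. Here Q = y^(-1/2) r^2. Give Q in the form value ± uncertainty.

6890 ± 310

Since Q is a product/quotient, work with relative uncertainties:
  (−½·δy/y)² = (-0.5×0.0839)² = 0.00176;  (2·δr/r)² = (2×0.00812)² = 0.000264
δQ/Q = √(0.00202) = 0.0450
Q = 6890, so δQ = 0.0450 × 6890 = 310.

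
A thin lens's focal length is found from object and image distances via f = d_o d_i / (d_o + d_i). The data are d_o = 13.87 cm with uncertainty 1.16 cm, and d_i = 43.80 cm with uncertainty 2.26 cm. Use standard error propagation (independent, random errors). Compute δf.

∂f/∂d_o = (d_i/(d_o+d_i))² = 0.577;  ∂f/∂d_i = (d_o/(d_o+d_i))² = 0.0578
δf = √((∂f/∂d_o · δd_o)² + (∂f/∂d_i · δd_i)²) = √(0.448 + 0.0171) = 0.682 cm

0.682 cm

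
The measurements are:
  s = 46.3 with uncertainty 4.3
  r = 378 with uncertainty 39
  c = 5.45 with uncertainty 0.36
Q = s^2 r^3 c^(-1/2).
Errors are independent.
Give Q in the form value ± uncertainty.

(4.96 ± 1.80) × 10^10

Products/powers → add relative errors in quadrature, weighted by exponent:
  (2·δs/s)² = (2×0.0929)² = 0.0345;  (3·δr/r)² = (3×0.103)² = 0.0958;  (−½·δc/c)² = (-0.5×0.0661)² = 0.00109
δQ/Q = √(0.131) = 0.362
Q = 4.96e+10, so δQ = 0.362 × 4.96e+10 = 1.8e+10.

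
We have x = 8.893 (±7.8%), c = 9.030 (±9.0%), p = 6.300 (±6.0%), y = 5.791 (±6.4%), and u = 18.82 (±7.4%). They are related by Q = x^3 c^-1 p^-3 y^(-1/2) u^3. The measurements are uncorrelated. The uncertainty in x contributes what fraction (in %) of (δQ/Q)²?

(δQ/Q)² = (3·δx/x)² + (-1·δc/c)² + (-3·δp/p)² + (−½·δy/y)² + (3·δu/u)²
  x term: (3×0.0780)² = 0.0548
  c term: (-1×0.0900)² = 0.00810
  p term: (-3×0.0600)² = 0.0324
  y term: (-0.5×0.0640)² = 0.00102
  u term: (3×0.0740)² = 0.0493
Total = 0.146. Share from x = 0.0548/0.146 = 0.376.

37.6%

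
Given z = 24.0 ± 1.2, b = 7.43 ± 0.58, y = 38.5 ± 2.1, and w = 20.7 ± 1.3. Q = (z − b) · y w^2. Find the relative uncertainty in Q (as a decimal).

0.159

Let u = z − b = 16.6. δu = √(δz² + δb²) = √(1.44 + 0.336) = 1.33, so δu/u = 0.0804.
Q is then a monomial in u, y, w:
δQ/Q = √((δu/u)² + (1·δy/y)² + (2·δw/w)²) = √(0.00647 + 0.00298 + 0.0158) = 0.159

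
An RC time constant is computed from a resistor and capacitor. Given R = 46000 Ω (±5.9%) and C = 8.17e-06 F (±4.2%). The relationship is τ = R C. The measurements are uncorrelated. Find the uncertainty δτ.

Relative error in a monomial: (δτ/τ)² = Σ (nᵢ · δxᵢ/xᵢ)².
  (1·δR/R)² = (1×0.0590)² = 0.00348;  (1·δC/C)² = (1×0.0420)² = 0.00176
δτ/τ = √(0.00524) = 0.0724
τ = 0.376 s, so δτ = 0.0724 × 0.376 = 0.0272 s.

0.0272 s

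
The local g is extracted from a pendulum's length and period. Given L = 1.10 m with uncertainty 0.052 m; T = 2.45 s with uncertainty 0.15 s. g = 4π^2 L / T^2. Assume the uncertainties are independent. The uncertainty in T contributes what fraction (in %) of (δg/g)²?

(δg/g)² = (1·δL/L)² + (-2·δT/T)²
  L term: (1×0.0473)² = 0.00223
  T term: (-2×0.0612)² = 0.0150
Total = 0.0172. Share from T = 0.0150/0.0172 = 0.870.

87.0%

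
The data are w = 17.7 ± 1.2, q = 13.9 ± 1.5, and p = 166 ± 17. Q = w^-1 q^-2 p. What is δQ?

0.0121

Relative error in a monomial: (δQ/Q)² = Σ (nᵢ · δxᵢ/xᵢ)².
  (-1·δw/w)² = (-1×0.0678)² = 0.00460;  (-2·δq/q)² = (-2×0.108)² = 0.0466;  (1·δp/p)² = (1×0.102)² = 0.0105
δQ/Q = √(0.0617) = 0.248
Q = 0.0485, so δQ = 0.248 × 0.0485 = 0.0121.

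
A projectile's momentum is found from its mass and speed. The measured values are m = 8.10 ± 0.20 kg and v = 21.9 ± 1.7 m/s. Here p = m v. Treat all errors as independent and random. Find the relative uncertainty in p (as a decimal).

0.0815

Since p is a product/quotient, work with relative uncertainties:
  (1·δm/m)² = (1×0.0247)² = 0.000610;  (1·δv/v)² = (1×0.0776)² = 0.00603
δp/p = √(0.00664) = 0.0815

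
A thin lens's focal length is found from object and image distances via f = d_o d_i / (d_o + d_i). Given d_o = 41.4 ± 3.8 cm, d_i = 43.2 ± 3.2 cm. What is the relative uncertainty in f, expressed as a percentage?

5.93%

∂f/∂d_o = (d_i/(d_o+d_i))² = 0.261;  ∂f/∂d_i = (d_o/(d_o+d_i))² = 0.239
δf = √((∂f/∂d_o · δd_o)² + (∂f/∂d_i · δd_i)²) = √(0.982 + 0.587) = 1.25 cm
f = 21.1 cm, so δf/f = 1.25/21.1 = 0.0593.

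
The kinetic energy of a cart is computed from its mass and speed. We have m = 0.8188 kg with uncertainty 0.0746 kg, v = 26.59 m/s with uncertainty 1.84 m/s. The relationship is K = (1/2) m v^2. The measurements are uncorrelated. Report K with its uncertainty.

289.5 ± 48.0 J

Products/powers → add relative errors in quadrature, weighted by exponent:
  (1·δm/m)² = (1×0.0911)² = 0.00830;  (2·δv/v)² = (2×0.0692)² = 0.0192
δK/K = √(0.0275) = 0.166
K = 289.5 J, so δK = 0.166 × 289.5 = 48.0 J.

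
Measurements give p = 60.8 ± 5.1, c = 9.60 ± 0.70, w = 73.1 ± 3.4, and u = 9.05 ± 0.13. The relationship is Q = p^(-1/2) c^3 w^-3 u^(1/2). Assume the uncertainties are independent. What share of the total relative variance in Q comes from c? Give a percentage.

69.2%

(δQ/Q)² = (−½·δp/p)² + (3·δc/c)² + (-3·δw/w)² + (½·δu/u)²
  p term: (-0.5×0.0839)² = 0.00176
  c term: (3×0.0729)² = 0.0479
  w term: (-3×0.0465)² = 0.0195
  u term: (0.5×0.0144)² = 5.16e-05
Total = 0.0691. Share from c = 0.0479/0.0691 = 0.692.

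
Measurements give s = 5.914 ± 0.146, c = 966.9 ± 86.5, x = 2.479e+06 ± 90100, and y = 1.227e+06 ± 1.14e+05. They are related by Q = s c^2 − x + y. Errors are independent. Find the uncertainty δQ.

Let p = s·c^2 = 5.529e+06. δp/p = √((1·δs/s)² + (2·δc/c)²) = √(0.000609 + 0.0320) = 0.181, so δp = 9.99e+05.
Q = p − x + y: δQ = √(δp² + δx² + δy²) = √(9.97e+11 + 8.12e+09 + 1.3e+10) = 1.01e+06

1.01e+06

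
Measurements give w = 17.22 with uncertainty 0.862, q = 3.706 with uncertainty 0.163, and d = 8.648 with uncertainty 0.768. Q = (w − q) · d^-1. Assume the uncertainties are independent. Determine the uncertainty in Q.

0.172

Let u = w − q = 13.51. δu = √(δw² + δq²) = √(0.743 + 0.0266) = 0.877, so δu/u = 0.0649.
Q is then a monomial in u, d:
δQ/Q = √((δu/u)² + (-1·δd/d)²) = √(0.00421 + 0.00789) = 0.110
Q = 1.563, so δQ = 0.110 × 1.563 = 0.172.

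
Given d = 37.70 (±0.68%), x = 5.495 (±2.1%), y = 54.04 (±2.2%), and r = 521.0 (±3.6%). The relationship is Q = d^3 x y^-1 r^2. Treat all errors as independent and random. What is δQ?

Each factor contributes (exponent × relative error)² to (δQ/Q)²:
  (3·δd/d)² = (3×0.00680)² = 0.000416;  (1·δx/x)² = (1×0.0210)² = 0.000441;  (-1·δy/y)² = (-1×0.0220)² = 0.000484;  (2·δr/r)² = (2×0.0360)² = 0.00518
δQ/Q = √(0.00653) = 0.0808
Q = 1.479e+09, so δQ = 0.0808 × 1.479e+09 = 1.19e+08.

1.19e+08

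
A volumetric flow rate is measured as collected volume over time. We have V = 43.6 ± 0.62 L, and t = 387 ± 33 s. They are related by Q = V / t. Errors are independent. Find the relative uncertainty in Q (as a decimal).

0.0864

Relative error in a monomial: (δQ/Q)² = Σ (nᵢ · δxᵢ/xᵢ)².
  (1·δV/V)² = (1×0.0142)² = 0.000202;  (-1·δt/t)² = (-1×0.0853)² = 0.00727
δQ/Q = √(0.00747) = 0.0864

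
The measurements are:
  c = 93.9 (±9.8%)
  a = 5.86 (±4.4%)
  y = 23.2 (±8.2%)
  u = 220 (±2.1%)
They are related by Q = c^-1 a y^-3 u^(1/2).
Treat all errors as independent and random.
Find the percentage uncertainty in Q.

26.9%

Products/powers → add relative errors in quadrature, weighted by exponent:
  (-1·δc/c)² = (-1×0.0980)² = 0.00960;  (1·δa/a)² = (1×0.0440)² = 0.00194;  (-3·δy/y)² = (-3×0.0820)² = 0.0605;  (½·δu/u)² = (0.5×0.0210)² = 0.000110
δQ/Q = √(0.0722) = 0.269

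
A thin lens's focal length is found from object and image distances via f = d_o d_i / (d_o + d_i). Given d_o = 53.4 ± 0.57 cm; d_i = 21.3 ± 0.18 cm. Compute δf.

0.103 cm

∂f/∂d_o = (d_i/(d_o+d_i))² = 0.0813;  ∂f/∂d_i = (d_o/(d_o+d_i))² = 0.511
δf = √((∂f/∂d_o · δd_o)² + (∂f/∂d_i · δd_i)²) = √(0.00215 + 0.00846) = 0.103 cm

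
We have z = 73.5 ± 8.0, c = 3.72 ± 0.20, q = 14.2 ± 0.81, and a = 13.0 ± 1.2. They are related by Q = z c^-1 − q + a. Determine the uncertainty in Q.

Let p = z·c^-1 = 19.8. δp/p = √((1·δz/z)² + (-1·δc/c)²) = √(0.0118 + 0.00289) = 0.121, so δp = 2.40.
Q = p − q + a: δQ = √(δp² + δq² + δa²) = √(5.75 + 0.656 + 1.44) = 2.80

2.80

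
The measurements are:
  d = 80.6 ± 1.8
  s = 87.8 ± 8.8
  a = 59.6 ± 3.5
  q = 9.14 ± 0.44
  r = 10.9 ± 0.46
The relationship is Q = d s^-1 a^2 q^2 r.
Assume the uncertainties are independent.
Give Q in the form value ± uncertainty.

(2.97 ± 0.559) × 10^6

For a monomial Q ∝ d, s^-1, a^2, q^2, r, fractional errors add in quadrature:
  (1·δd/d)² = (1×0.0223)² = 0.000499;  (-1·δs/s)² = (-1×0.100)² = 0.0100;  (2·δa/a)² = (2×0.0587)² = 0.0138;  (2·δq/q)² = (2×0.0481)² = 0.00927;  (1·δr/r)² = (1×0.0422)² = 0.00178
δQ/Q = √(0.0354) = 0.188
Q = 2.97e+06, so δQ = 0.188 × 2.97e+06 = 5.59e+05.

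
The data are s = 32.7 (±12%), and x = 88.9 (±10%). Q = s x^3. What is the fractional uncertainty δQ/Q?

Relative error in a monomial: (δQ/Q)² = Σ (nᵢ · δxᵢ/xᵢ)².
  (1·δs/s)² = (1×0.120)² = 0.0144;  (3·δx/x)² = (3×0.100)² = 0.0900
δQ/Q = √(0.104) = 0.323

0.323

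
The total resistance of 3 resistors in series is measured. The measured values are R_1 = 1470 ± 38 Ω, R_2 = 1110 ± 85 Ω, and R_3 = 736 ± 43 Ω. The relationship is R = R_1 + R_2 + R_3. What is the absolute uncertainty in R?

103 Ω

R is a linear combination, so absolute uncertainties add in quadrature:
  (δR_1)² = 1440;  (δR_2)² = 7220;  (δR_3)² = 1850
δR = √(10500) = 103 Ω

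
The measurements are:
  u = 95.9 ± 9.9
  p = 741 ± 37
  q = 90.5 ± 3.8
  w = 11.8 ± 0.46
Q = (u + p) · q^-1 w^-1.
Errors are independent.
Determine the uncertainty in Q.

0.0575

Let h = u + p = 837. δh = √(δu² + δp²) = √(98.0 + 1370) = 38.3, so δh/h = 0.0458.
Q is then a monomial in h, q, w:
δQ/Q = √((δh/h)² + (-1·δq/q)² + (-1·δw/w)²) = √(0.00209 + 0.00176 + 0.00152) = 0.0733
Q = 0.784, so δQ = 0.0733 × 0.784 = 0.0575.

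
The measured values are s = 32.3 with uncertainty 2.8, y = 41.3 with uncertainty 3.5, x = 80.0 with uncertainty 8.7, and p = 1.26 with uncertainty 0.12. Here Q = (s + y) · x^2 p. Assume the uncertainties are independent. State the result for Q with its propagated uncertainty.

Let u = s + y = 73.6. δu = √(δs² + δy²) = √(7.84 + 12.2) = 4.48, so δu/u = 0.0609.
Q is then a monomial in u, x, p:
δQ/Q = √((δu/u)² + (2·δx/x)² + (1·δp/p)²) = √(0.00371 + 0.0473 + 0.00907) = 0.245
Q = 5.94e+05, so δQ = 0.245 × 5.94e+05 = 1.45e+05.

(5.94 ± 1.45) × 10^5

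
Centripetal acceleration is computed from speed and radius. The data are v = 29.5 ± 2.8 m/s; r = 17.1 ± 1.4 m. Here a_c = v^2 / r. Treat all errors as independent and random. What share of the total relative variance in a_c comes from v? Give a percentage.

84.3%

(δa_c/a_c)² = (2·δv/v)² + (-1·δr/r)²
  v term: (2×0.0949)² = 0.0360
  r term: (-1×0.0819)² = 0.00670
Total = 0.0427. Share from v = 0.0360/0.0427 = 0.843.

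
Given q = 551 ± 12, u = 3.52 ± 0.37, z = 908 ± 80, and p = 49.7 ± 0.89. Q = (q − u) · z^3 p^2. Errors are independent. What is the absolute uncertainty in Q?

Let w = q − u = 547. δw = √(δq² + δu²) = √(144 + 0.137) = 12.0, so δw/w = 0.0219.
Q is then a monomial in w, z, p:
δQ/Q = √((δw/w)² + (3·δz/z)² + (2·δp/p)²) = √(0.000481 + 0.0699 + 0.00128) = 0.268
Q = 1.01e+15, so δQ = 0.268 × 1.01e+15 = 2.71e+14.

2.71e+14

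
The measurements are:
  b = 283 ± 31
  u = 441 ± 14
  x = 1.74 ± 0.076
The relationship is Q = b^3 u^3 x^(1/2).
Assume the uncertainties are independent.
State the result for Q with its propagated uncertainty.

Since Q is a product/quotient, work with relative uncertainties:
  (3·δb/b)² = (3×0.110)² = 0.108;  (3·δu/u)² = (3×0.0317)² = 0.00907;  (½·δx/x)² = (0.5×0.0437)² = 0.000477
δQ/Q = √(0.118) = 0.343
Q = 2.56e+15, so δQ = 0.343 × 2.56e+15 = 8.79e+14.

(2.56 ± 0.879) × 10^15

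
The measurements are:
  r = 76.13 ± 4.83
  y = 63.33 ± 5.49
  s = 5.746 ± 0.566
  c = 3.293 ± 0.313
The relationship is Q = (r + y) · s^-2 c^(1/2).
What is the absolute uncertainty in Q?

1.60

Let u = r + y = 139.5. δu = √(δr² + δy²) = √(23.3 + 30.1) = 7.31, so δu/u = 0.0524.
Q is then a monomial in u, s, c:
δQ/Q = √((δu/u)² + (-2·δs/s)² + (½·δc/c)²) = √(0.00275 + 0.0388 + 0.00226) = 0.209
Q = 7.665, so δQ = 0.209 × 7.665 = 1.60.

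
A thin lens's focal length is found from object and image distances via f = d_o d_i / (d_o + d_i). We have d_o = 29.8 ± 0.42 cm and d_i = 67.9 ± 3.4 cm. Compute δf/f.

0.0181

∂f/∂d_o = (d_i/(d_o+d_i))² = 0.483;  ∂f/∂d_i = (d_o/(d_o+d_i))² = 0.0930
δf = √((∂f/∂d_o · δd_o)² + (∂f/∂d_i · δd_i)²) = √(0.0412 + 0.100) = 0.376 cm
f = 20.7 cm, so δf/f = 0.376/20.7 = 0.0181.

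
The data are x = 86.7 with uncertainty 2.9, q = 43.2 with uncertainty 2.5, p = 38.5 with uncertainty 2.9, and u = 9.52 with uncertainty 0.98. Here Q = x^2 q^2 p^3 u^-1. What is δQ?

Since Q is a product/quotient, work with relative uncertainties:
  (2·δx/x)² = (2×0.0334)² = 0.00448;  (2·δq/q)² = (2×0.0579)² = 0.0134;  (3·δp/p)² = (3×0.0753)² = 0.0511;  (-1·δu/u)² = (-1×0.103)² = 0.0106
δQ/Q = √(0.0795) = 0.282
Q = 8.41e+10, so δQ = 0.282 × 8.41e+10 = 2.37e+10.

2.37e+10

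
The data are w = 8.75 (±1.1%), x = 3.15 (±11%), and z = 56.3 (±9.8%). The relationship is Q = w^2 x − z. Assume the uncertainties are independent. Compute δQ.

27.6

Let p = w^2·x = 241. δp/p = √((2·δw/w)² + (1·δx/x)²) = √(0.000484 + 0.0121) = 0.112, so δp = 27.1.
Q = p − z: δQ = √(δp² + δz²) = √(732 + 30.4) = 27.6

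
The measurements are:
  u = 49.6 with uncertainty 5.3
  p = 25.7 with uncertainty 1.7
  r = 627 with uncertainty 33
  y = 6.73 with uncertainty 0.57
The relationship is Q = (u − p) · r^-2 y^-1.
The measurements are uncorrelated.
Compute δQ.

Let w = u − p = 23.9. δw = √(δu² + δp²) = √(28.1 + 2.89) = 5.57, so δw/w = 0.233.
Q is then a monomial in w, r, y:
δQ/Q = √((δw/w)² + (-2·δr/r)² + (-1·δy/y)²) = √(0.0542 + 0.0111 + 0.00717) = 0.269
Q = 9.03e-06, so δQ = 0.269 × 9.03e-06 = 2.43e-06.

2.43e-06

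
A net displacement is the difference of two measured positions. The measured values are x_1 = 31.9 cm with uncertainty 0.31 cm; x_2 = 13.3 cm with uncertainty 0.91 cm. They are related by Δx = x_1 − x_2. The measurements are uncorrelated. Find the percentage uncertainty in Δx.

5.17%

For a sum/difference, combine absolute errors in quadrature:
  (δx_1)² = 0.0961;  (δx_2)² = 0.828
δΔx = √(0.924) = 0.961 cm
Δx = 18.6 cm, so δΔx/Δx = 0.961/18.6 = 0.0517.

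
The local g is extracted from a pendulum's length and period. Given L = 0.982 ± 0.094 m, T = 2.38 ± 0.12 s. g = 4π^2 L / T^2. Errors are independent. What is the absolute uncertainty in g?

0.952 m/s^2

g is a product of powers, so relative uncertainties combine in quadrature:
  (1·δL/L)² = (1×0.0957)² = 0.00916;  (-2·δT/T)² = (-2×0.0504)² = 0.0102
δg/g = √(0.0193) = 0.139
g = 6.84 m/s^2, so δg = 0.139 × 6.84 = 0.952 m/s^2.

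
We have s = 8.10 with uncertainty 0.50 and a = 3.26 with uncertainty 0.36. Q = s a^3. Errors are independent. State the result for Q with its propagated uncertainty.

Each factor contributes (exponent × relative error)² to (δQ/Q)²:
  (1·δs/s)² = (1×0.0617)² = 0.00381;  (3·δa/a)² = (3×0.110)² = 0.110
δQ/Q = √(0.114) = 0.337
Q = 281, so δQ = 0.337 × 281 = 94.6.

281 ± 94.6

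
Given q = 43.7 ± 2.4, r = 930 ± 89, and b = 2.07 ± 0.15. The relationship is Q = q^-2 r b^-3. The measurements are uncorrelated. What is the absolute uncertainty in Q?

0.0144

Q is a product of powers, so relative uncertainties combine in quadrature:
  (-2·δq/q)² = (-2×0.0549)² = 0.0121;  (1·δr/r)² = (1×0.0957)² = 0.00916;  (-3·δb/b)² = (-3×0.0725)² = 0.0473
δQ/Q = √(0.0685) = 0.262
Q = 0.0549, so δQ = 0.262 × 0.0549 = 0.0144.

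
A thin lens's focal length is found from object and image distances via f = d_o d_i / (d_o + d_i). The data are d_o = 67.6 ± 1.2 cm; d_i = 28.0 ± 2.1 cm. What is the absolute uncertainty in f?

∂f/∂d_o = (d_i/(d_o+d_i))² = 0.0858;  ∂f/∂d_i = (d_o/(d_o+d_i))² = 0.500
δf = √((∂f/∂d_o · δd_o)² + (∂f/∂d_i · δd_i)²) = √(0.0106 + 1.10) = 1.06 cm

1.06 cm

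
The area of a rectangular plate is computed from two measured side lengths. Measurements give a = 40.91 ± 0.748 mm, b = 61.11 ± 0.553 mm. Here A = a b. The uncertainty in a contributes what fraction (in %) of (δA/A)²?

80.3%

(δA/A)² = (1·δa/a)² + (1·δb/b)²
  a term: (1×0.0183)² = 0.000334
  b term: (1×0.00905)² = 8.19e-05
Total = 0.000416. Share from a = 0.000334/0.000416 = 0.803.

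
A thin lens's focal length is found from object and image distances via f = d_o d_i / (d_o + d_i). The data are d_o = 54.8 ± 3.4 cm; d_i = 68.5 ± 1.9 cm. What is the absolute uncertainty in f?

1.11 cm

∂f/∂d_o = (d_i/(d_o+d_i))² = 0.309;  ∂f/∂d_i = (d_o/(d_o+d_i))² = 0.198
δf = √((∂f/∂d_o · δd_o)² + (∂f/∂d_i · δd_i)²) = √(1.10 + 0.141) = 1.11 cm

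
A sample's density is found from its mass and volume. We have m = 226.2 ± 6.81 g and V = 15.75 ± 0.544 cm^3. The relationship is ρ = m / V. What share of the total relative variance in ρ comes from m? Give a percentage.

(δρ/ρ)² = (1·δm/m)² + (-1·δV/V)²
  m term: (1×0.0301)² = 0.000906
  V term: (-1×0.0345)² = 0.00119
Total = 0.00210. Share from m = 0.000906/0.00210 = 0.432.

43.2%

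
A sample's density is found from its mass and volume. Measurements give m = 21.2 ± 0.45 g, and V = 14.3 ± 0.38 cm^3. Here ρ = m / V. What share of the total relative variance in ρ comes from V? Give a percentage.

(δρ/ρ)² = (1·δm/m)² + (-1·δV/V)²
  m term: (1×0.0212)² = 0.000451
  V term: (-1×0.0266)² = 0.000706
Total = 0.00116. Share from V = 0.000706/0.00116 = 0.610.

61.0%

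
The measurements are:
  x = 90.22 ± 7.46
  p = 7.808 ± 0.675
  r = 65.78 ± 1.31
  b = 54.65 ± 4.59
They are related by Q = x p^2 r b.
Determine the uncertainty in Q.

4.16e+06

For a monomial Q ∝ x, p^2, r, b, fractional errors add in quadrature:
  (1·δx/x)² = (1×0.0827)² = 0.00684;  (2·δp/p)² = (2×0.0864)² = 0.0299;  (1·δr/r)² = (1×0.0199)² = 0.000397;  (1·δb/b)² = (1×0.0840)² = 0.00705
δQ/Q = √(0.0442) = 0.210
Q = 1.977e+07, so δQ = 0.210 × 1.977e+07 = 4.16e+06.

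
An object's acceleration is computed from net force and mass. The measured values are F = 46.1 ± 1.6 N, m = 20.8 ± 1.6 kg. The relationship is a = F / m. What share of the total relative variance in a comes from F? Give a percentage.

16.9%

(δa/a)² = (1·δF/F)² + (-1·δm/m)²
  F term: (1×0.0347)² = 0.00120
  m term: (-1×0.0769)² = 0.00592
Total = 0.00712. Share from F = 0.00120/0.00712 = 0.169.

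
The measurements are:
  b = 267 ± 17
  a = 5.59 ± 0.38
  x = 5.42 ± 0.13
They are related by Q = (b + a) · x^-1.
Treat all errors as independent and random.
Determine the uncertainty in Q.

3.36

Let u = b + a = 273. δu = √(δb² + δa²) = √(289 + 0.144) = 17.0, so δu/u = 0.0624.
Q is then a monomial in u, x:
δQ/Q = √((δu/u)² + (-1·δx/x)²) = √(0.00389 + 0.000575) = 0.0668
Q = 50.3, so δQ = 0.0668 × 50.3 = 3.36.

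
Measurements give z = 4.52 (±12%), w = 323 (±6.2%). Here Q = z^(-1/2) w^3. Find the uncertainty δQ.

Since Q is a product/quotient, work with relative uncertainties:
  (−½·δz/z)² = (-0.5×0.120)² = 0.00360;  (3·δw/w)² = (3×0.0620)² = 0.0346
δQ/Q = √(0.0382) = 0.195
Q = 1.59e+07, so δQ = 0.195 × 1.59e+07 = 3.1e+06.

3.1e+06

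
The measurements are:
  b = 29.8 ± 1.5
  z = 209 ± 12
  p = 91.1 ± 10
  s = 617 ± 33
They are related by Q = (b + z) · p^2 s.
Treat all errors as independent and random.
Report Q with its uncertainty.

Let u = b + z = 239. δu = √(δb² + δz²) = √(2.25 + 144) = 12.1, so δu/u = 0.0506.
Q is then a monomial in u, p, s:
δQ/Q = √((δu/u)² + (2·δp/p)² + (1·δs/s)²) = √(0.00256 + 0.0482 + 0.00286) = 0.232
Q = 1.22e+09, so δQ = 0.232 × 1.22e+09 = 2.83e+08.

(1.22 ± 0.283) × 10^9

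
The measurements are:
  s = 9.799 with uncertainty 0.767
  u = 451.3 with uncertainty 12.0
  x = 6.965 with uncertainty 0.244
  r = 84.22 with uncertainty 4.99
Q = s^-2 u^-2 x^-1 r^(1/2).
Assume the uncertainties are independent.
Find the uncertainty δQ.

1.16e-08

Since Q is a product/quotient, work with relative uncertainties:
  (-2·δs/s)² = (-2×0.0783)² = 0.0245;  (-2·δu/u)² = (-2×0.0266)² = 0.00283;  (-1·δx/x)² = (-1×0.0350)² = 0.00123;  (½·δr/r)² = (0.5×0.0592)² = 0.000878
δQ/Q = √(0.0294) = 0.172
Q = 6.737e-08, so δQ = 0.172 × 6.737e-08 = 1.16e-08.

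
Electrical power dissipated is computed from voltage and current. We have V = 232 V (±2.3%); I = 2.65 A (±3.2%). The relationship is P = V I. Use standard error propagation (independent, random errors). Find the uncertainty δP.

24.2 W

Products/powers → add relative errors in quadrature, weighted by exponent:
  (1·δV/V)² = (1×0.0230)² = 0.000529;  (1·δI/I)² = (1×0.0320)² = 0.00102
δP/P = √(0.00155) = 0.0394
P = 615 W, so δP = 0.0394 × 615 = 24.2 W.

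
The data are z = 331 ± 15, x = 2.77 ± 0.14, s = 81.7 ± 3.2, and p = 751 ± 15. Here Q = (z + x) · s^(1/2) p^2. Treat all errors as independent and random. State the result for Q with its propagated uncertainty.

(1.70 ± 0.108) × 10^9

Let u = z + x = 334. δu = √(δz² + δx²) = √(225 + 0.0196) = 15.0, so δu/u = 0.0449.
Q is then a monomial in u, s, p:
δQ/Q = √((δu/u)² + (½·δs/s)² + (2·δp/p)²) = √(0.00202 + 0.000384 + 0.00160) = 0.0632
Q = 1.7e+09, so δQ = 0.0632 × 1.7e+09 = 1.08e+08.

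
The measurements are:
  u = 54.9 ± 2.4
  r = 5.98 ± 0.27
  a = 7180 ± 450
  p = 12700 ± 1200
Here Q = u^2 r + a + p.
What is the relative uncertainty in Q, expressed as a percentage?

Let w = u^2·r = 18000. δw/w = √((2·δu/u)² + (1·δr/r)²) = √(0.00764 + 0.00204) = 0.0984, so δw = 1770.
Q = w + a + p: δQ = √(δw² + δa² + δp²) = √(3.15e+06 + 2.02e+05 + 1.44e+06) = 2190
Q = 37900, so δQ/Q = 2190/37900 = 0.0577.

5.77%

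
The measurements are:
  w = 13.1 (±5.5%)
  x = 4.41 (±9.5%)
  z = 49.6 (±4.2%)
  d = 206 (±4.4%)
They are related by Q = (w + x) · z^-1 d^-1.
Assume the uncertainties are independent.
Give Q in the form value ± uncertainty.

Let u = w + x = 17.5. δu = √(δw² + δx²) = √(0.519 + 0.176) = 0.833, so δu/u = 0.0476.
Q is then a monomial in u, z, d:
δQ/Q = √((δu/u)² + (-1·δz/z)² + (-1·δd/d)²) = √(0.00227 + 0.00176 + 0.00194) = 0.0772
Q = 0.00171, so δQ = 0.0772 × 0.00171 = 0.000132.

0.00171 ± 0.000132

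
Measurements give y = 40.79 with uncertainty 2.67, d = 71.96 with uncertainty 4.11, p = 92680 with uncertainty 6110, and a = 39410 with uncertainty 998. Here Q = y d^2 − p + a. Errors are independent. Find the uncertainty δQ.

28500

Let w = y·d^2 = 211200. δw/w = √((1·δy/y)² + (2·δd/d)²) = √(0.00428 + 0.0130) = 0.132, so δw = 27800.
Q = w − p + a: δQ = √(δw² + δp² + δa²) = √(7.73e+08 + 3.73e+07 + 9.96e+05) = 28500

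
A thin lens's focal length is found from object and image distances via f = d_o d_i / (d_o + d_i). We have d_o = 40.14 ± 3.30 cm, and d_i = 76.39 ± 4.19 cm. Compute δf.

∂f/∂d_o = (d_i/(d_o+d_i))² = 0.430;  ∂f/∂d_i = (d_o/(d_o+d_i))² = 0.119
δf = √((∂f/∂d_o · δd_o)² + (∂f/∂d_i · δd_i)²) = √(2.01 + 0.247) = 1.50 cm

1.50 cm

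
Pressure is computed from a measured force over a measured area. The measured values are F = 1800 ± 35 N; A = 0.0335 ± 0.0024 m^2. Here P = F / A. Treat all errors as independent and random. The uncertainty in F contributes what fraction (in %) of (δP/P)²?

(δP/P)² = (1·δF/F)² + (-1·δA/A)²
  F term: (1×0.0194)² = 0.000378
  A term: (-1×0.0716)² = 0.00513
Total = 0.00551. Share from F = 0.000378/0.00551 = 0.0686.

6.86%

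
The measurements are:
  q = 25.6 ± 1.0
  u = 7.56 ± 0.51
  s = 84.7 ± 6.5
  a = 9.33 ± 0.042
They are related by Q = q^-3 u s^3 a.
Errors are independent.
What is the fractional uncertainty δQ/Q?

0.267

For a monomial Q ∝ q^-3, u, s^3, a, fractional errors add in quadrature:
  (-3·δq/q)² = (-3×0.0391)² = 0.0137;  (1·δu/u)² = (1×0.0675)² = 0.00455;  (3·δs/s)² = (3×0.0767)² = 0.0530;  (1·δa/a)² = (1×0.00450)² = 2.03e-05
δQ/Q = √(0.0713) = 0.267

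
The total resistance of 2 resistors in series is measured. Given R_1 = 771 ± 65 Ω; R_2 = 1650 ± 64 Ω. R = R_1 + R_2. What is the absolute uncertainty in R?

Absolute uncertainties add in quadrature for a linear combination:
  (δR_1)² = 4220;  (δR_2)² = 4100
δR = √(8320) = 91.2 Ω

91.2 Ω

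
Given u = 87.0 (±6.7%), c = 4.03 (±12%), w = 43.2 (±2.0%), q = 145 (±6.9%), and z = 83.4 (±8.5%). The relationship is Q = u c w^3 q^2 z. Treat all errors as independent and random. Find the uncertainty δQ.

Q is a product of powers, so relative uncertainties combine in quadrature:
  (1·δu/u)² = (1×0.0670)² = 0.00449;  (1·δc/c)² = (1×0.120)² = 0.0144;  (3·δw/w)² = (3×0.0200)² = 0.00360;  (2·δq/q)² = (2×0.0690)² = 0.0190;  (1·δz/z)² = (1×0.0850)² = 0.00723
δQ/Q = √(0.0488) = 0.221
Q = 4.96e+13, so δQ = 0.221 × 4.96e+13 = 1.09e+13.

1.09e+13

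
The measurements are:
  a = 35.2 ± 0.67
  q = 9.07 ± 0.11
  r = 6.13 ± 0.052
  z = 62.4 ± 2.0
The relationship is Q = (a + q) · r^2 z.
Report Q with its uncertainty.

Let u = a + q = 44.3. δu = √(δa² + δq²) = √(0.449 + 0.0121) = 0.679, so δu/u = 0.0153.
Q is then a monomial in u, r, z:
δQ/Q = √((δu/u)² + (2·δr/r)² + (1·δz/z)²) = √(0.000235 + 0.000288 + 0.00103) = 0.0394
Q = 1.04e+05, so δQ = 0.0394 × 1.04e+05 = 4090.

(1.04 ± 0.0409) × 10^5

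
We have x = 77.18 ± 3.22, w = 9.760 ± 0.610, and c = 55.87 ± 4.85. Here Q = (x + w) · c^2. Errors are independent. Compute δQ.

Let u = x + w = 86.94. δu = √(δx² + δw²) = √(10.4 + 0.372) = 3.28, so δu/u = 0.0377.
Q is then a monomial in u, c:
δQ/Q = √((δu/u)² + (2·δc/c)²) = √(0.00142 + 0.0301) = 0.178
Q = 271400, so δQ = 0.178 × 271400 = 48200.

48200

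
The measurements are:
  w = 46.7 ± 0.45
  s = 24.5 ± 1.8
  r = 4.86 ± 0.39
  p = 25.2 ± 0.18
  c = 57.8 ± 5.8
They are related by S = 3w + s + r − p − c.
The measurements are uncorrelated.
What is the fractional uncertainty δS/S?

0.0721

For a sum/difference, combine absolute errors in quadrature:
  (3·δw)² = 1.82;  (δs)² = 3.24;  (δr)² = 0.152;  (δp)² = 0.0324;  (δc)² = 33.6
δS = √(38.9) = 6.24
S = 86.5, so δS/S = 6.24/86.5 = 0.0721.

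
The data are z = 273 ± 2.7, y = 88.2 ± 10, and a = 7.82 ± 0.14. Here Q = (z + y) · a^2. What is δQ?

1010

Let u = z + y = 361. δu = √(δz² + δy²) = √(7.29 + 100) = 10.4, so δu/u = 0.0287.
Q is then a monomial in u, a:
δQ/Q = √((δu/u)² + (2·δa/a)²) = √(0.000822 + 0.00128) = 0.0459
Q = 22100, so δQ = 0.0459 × 22100 = 1010.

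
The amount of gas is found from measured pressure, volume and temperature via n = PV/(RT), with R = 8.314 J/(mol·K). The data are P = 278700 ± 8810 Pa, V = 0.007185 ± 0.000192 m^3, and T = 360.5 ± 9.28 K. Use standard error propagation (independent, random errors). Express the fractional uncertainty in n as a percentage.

4.87%

Relative error in a monomial: (δn/n)² = Σ (nᵢ · δxᵢ/xᵢ)².
  (1·δP/P)² = (1×0.0316)² = 0.000999;  (1·δV/V)² = (1×0.0267)² = 0.000714;  (-1·δT/T)² = (-1×0.0257)² = 0.000663
δn/n = √(0.00238) = 0.0487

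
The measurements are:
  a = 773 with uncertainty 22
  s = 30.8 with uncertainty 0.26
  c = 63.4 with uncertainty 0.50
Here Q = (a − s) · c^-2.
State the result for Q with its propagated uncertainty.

0.185 ± 0.00620

Let u = a − s = 742. δu = √(δa² + δs²) = √(484 + 0.0676) = 22.0, so δu/u = 0.0296.
Q is then a monomial in u, c:
δQ/Q = √((δu/u)² + (-2·δc/c)²) = √(0.000879 + 0.000249) = 0.0336
Q = 0.185, so δQ = 0.0336 × 0.185 = 0.00620.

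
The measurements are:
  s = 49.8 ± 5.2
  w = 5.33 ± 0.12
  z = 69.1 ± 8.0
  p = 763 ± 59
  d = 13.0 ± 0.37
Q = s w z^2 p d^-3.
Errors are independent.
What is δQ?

Relative error in a monomial: (δQ/Q)² = Σ (nᵢ · δxᵢ/xᵢ)².
  (1·δs/s)² = (1×0.104)² = 0.0109;  (1·δw/w)² = (1×0.0225)² = 0.000507;  (2·δz/z)² = (2×0.116)² = 0.0536;  (1·δp/p)² = (1×0.0773)² = 0.00598;  (-3·δd/d)² = (-3×0.0285)² = 0.00729
δQ/Q = √(0.0783) = 0.280
Q = 4.4e+05, so δQ = 0.280 × 4.4e+05 = 1.23e+05.

1.23e+05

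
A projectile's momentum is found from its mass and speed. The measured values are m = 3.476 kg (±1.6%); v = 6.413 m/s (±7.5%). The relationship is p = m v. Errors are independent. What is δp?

1.71 kg·m/s

Relative error in a monomial: (δp/p)² = Σ (nᵢ · δxᵢ/xᵢ)².
  (1·δm/m)² = (1×0.0160)² = 0.000256;  (1·δv/v)² = (1×0.0750)² = 0.00562
δp/p = √(0.00588) = 0.0767
p = 22.29 kg·m/s, so δp = 0.0767 × 22.29 = 1.71 kg·m/s.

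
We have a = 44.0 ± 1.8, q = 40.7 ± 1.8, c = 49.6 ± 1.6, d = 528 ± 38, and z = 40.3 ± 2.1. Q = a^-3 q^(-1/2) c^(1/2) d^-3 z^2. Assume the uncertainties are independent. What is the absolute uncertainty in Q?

Q is a product of powers, so relative uncertainties combine in quadrature:
  (-3·δa/a)² = (-3×0.0409)² = 0.0151;  (−½·δq/q)² = (-0.5×0.0442)² = 0.000489;  (½·δc/c)² = (0.5×0.0323)² = 0.000260;  (-3·δd/d)² = (-3×0.0720)² = 0.0466;  (2·δz/z)² = (2×0.0521)² = 0.0109
δQ/Q = √(0.0733) = 0.271
Q = 1.43e-10, so δQ = 0.271 × 1.43e-10 = 3.87e-11.

3.87e-11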